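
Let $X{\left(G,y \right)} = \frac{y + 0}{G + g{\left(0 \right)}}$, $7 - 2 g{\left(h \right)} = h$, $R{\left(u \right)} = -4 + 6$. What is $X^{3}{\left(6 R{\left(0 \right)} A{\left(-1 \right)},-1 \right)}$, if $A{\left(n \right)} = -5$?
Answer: $\frac{8}{1442897} \approx 5.5444 \cdot 10^{-6}$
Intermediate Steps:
$R{\left(u \right)} = 2$
$g{\left(h \right)} = \frac{7}{2} - \frac{h}{2}$
$X{\left(G,y \right)} = \frac{y}{\frac{7}{2} + G}$ ($X{\left(G,y \right)} = \frac{y + 0}{G + \left(\frac{7}{2} - 0\right)} = \frac{y}{G + \left(\frac{7}{2} + 0\right)} = \frac{y}{G + \frac{7}{2}} = \frac{y}{\frac{7}{2} + G}$)
$X^{3}{\left(6 R{\left(0 \right)} A{\left(-1 \right)},-1 \right)} = \left(2 \left(-1\right) \frac{1}{7 + 2 \cdot 6 \cdot 2 \left(-5\right)}\right)^{3} = \left(2 \left(-1\right) \frac{1}{7 + 2 \cdot 12 \left(-5\right)}\right)^{3} = \left(2 \left(-1\right) \frac{1}{7 + 2 \left(-60\right)}\right)^{3} = \left(2 \left(-1\right) \frac{1}{7 - 120}\right)^{3} = \left(2 \left(-1\right) \frac{1}{-113}\right)^{3} = \left(2 \left(-1\right) \left(- \frac{1}{113}\right)\right)^{3} = \left(\frac{2}{113}\right)^{3} = \frac{8}{1442897}$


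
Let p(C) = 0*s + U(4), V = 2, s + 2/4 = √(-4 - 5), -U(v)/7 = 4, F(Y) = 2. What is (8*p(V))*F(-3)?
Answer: -448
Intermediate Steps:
U(v) = -28 (U(v) = -7*4 = -28)
s = -½ + 3*I (s = -½ + √(-4 - 5) = -½ + √(-9) = -½ + 3*I ≈ -0.5 + 3.0*I)
p(C) = -28 (p(C) = 0*(-½ + 3*I) - 28 = 0 - 28 = -28)
(8*p(V))*F(-3) = (8*(-28))*2 = -224*2 = -448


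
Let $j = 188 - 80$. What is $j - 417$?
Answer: $-309$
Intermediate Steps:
$j = 108$
$j - 417 = 108 - 417 = -309$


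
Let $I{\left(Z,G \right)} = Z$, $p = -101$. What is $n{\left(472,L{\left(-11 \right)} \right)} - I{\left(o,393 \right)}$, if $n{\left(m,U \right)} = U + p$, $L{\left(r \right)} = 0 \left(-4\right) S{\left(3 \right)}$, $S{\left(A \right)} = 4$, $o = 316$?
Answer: $-417$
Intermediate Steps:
$L{\left(r \right)} = 0$ ($L{\left(r \right)} = 0 \left(-4\right) 4 = 0 \cdot 4 = 0$)
$n{\left(m,U \right)} = -101 + U$ ($n{\left(m,U \right)} = U - 101 = -101 + U$)
$n{\left(472,L{\left(-11 \right)} \right)} - I{\left(o,393 \right)} = \left(-101 + 0\right) - 316 = -101 - 316 = -417$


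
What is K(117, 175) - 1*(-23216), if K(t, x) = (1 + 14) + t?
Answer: 23348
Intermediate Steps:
K(t, x) = 15 + t
K(117, 175) - 1*(-23216) = (15 + 117) - 1*(-23216) = 132 + 23216 = 23348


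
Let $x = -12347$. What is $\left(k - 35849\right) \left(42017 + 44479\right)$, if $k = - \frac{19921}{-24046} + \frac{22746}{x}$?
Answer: $- \frac{41847253610390256}{13495271} \approx -3.1009 \cdot 10^{9}$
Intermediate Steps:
$k = - \frac{27362339}{26990542}$ ($k = - \frac{19921}{-24046} + \frac{22746}{-12347} = \left(-19921\right) \left(- \frac{1}{24046}\right) + 22746 \left(- \frac{1}{12347}\right) = \frac{1811}{2186} - \frac{22746}{12347} = - \frac{27362339}{26990542} \approx -1.0138$)
$\left(k - 35849\right) \left(42017 + 44479\right) = \left(- \frac{27362339}{26990542} - 35849\right) \left(42017 + 44479\right) = \left(- \frac{967611302497}{26990542}\right) 86496 = - \frac{41847253610390256}{13495271}$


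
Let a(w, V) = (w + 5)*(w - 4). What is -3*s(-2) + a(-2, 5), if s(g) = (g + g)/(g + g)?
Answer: -21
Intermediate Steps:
a(w, V) = (-4 + w)*(5 + w) (a(w, V) = (5 + w)*(-4 + w) = (-4 + w)*(5 + w))
s(g) = 1 (s(g) = (2*g)/((2*g)) = (2*g)*(1/(2*g)) = 1)
-3*s(-2) + a(-2, 5) = -3*1 + (-20 - 2 + (-2)²) = -3 + (-20 - 2 + 4) = -3 - 18 = -21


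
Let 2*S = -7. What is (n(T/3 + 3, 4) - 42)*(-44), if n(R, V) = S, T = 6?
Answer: 2002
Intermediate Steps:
S = -7/2 (S = (1/2)*(-7) = -7/2 ≈ -3.5000)
n(R, V) = -7/2
(n(T/3 + 3, 4) - 42)*(-44) = (-7/2 - 42)*(-44) = -91/2*(-44) = 2002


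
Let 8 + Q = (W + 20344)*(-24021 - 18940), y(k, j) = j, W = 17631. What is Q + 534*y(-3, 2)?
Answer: -1631442915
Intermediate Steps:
Q = -1631443983 (Q = -8 + (17631 + 20344)*(-24021 - 18940) = -8 + 37975*(-42961) = -8 - 1631443975 = -1631443983)
Q + 534*y(-3, 2) = -1631443983 + 534*2 = -1631443983 + 1068 = -1631442915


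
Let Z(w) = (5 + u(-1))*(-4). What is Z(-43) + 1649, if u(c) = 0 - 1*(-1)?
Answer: 1625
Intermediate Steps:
u(c) = 1 (u(c) = 0 + 1 = 1)
Z(w) = -24 (Z(w) = (5 + 1)*(-4) = 6*(-4) = -24)
Z(-43) + 1649 = -24 + 1649 = 1625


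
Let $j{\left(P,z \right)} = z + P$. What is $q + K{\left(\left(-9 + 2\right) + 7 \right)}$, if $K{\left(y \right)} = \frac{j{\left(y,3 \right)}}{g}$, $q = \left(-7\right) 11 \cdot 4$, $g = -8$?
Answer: $- \frac{2467}{8} \approx -308.38$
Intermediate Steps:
$q = -308$ ($q = \left(-77\right) 4 = -308$)
$j{\left(P,z \right)} = P + z$
$K{\left(y \right)} = - \frac{3}{8} - \frac{y}{8}$ ($K{\left(y \right)} = \frac{y + 3}{-8} = \left(3 + y\right) \left(- \frac{1}{8}\right) = - \frac{3}{8} - \frac{y}{8}$)
$q + K{\left(\left(-9 + 2\right) + 7 \right)} = -308 - \left(\frac{3}{8} + \frac{\left(-9 + 2\right) + 7}{8}\right) = -308 - \left(\frac{3}{8} + \frac{-7 + 7}{8}\right) = -308 - \frac{3}{8} = - \frac{2467}{8}$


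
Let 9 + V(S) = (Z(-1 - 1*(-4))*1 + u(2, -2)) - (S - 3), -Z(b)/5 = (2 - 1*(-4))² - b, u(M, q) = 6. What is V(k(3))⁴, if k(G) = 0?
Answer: 741200625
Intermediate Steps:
Z(b) = -180 + 5*b (Z(b) = -5*((2 - 1*(-4))² - b) = -5*((2 + 4)² - b) = -5*(6² - b) = -5*(36 - b) = -180 + 5*b)
V(S) = -165 - S (V(S) = -9 + (((-180 + 5*(-1 - 1*(-4)))*1 + 6) - (S - 3)) = -9 + (((-180 + 5*(-1 + 4))*1 + 6) - (-3 + S)) = -9 + (((-180 + 5*3)*1 + 6) + (3 - S)) = -9 + (((-180 + 15)*1 + 6) + (3 - S)) = -9 + ((-165*1 + 6) + (3 - S)) = -9 + ((-165 + 6) + (3 - S)) = -9 + (-159 + (3 - S)) = -9 + (-156 - S) = -165 - S)
V(k(3))⁴ = (-165 - 1*0)⁴ = (-165 + 0)⁴ = (-165)⁴ = 741200625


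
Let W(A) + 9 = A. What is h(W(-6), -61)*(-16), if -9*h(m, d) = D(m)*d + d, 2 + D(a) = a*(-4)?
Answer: -57584/9 ≈ -6398.2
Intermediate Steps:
D(a) = -2 - 4*a (D(a) = -2 + a*(-4) = -2 - 4*a)
W(A) = -9 + A
h(m, d) = -d/9 - d*(-2 - 4*m)/9 (h(m, d) = -((-2 - 4*m)*d + d)/9 = -(d*(-2 - 4*m) + d)/9 = -(d + d*(-2 - 4*m))/9 = -d/9 - d*(-2 - 4*m)/9)
h(W(-6), -61)*(-16) = ((1/9)*(-61)*(1 + 4*(-9 - 6)))*(-16) = ((1/9)*(-61)*(1 + 4*(-15)))*(-16) = ((1/9)*(-61)*(1 - 60))*(-16) = ((1/9)*(-61)*(-59))*(-16) = (3599/9)*(-16) = -57584/9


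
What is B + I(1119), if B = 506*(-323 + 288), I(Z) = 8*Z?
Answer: -8758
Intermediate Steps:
B = -17710 (B = 506*(-35) = -17710)
B + I(1119) = -17710 + 8*1119 = -17710 + 8952 = -8758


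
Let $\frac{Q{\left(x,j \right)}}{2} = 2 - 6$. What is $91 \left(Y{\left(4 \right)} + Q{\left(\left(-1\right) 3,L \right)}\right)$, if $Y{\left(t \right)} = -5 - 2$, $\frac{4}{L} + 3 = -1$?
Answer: $-1365$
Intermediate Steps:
$L = -1$ ($L = \frac{4}{-3 - 1} = \frac{4}{-4} = 4 \left(- \frac{1}{4}\right) = -1$)
$Q{\left(x,j \right)} = -8$ ($Q{\left(x,j \right)} = 2 \left(2 - 6\right) = 2 \left(-4\right) = -8$)
$Y{\left(t \right)} = -7$
$91 \left(Y{\left(4 \right)} + Q{\left(\left(-1\right) 3,L \right)}\right) = 91 \left(-7 - 8\right) = 91 \left(-15\right) = -1365$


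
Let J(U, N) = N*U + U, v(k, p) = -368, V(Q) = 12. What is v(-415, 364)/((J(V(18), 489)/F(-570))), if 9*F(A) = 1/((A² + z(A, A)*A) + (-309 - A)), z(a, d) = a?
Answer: -46/4300153515 ≈ -1.0697e-8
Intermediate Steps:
J(U, N) = U + N*U
F(A) = 1/(9*(-309 - A + 2*A²)) (F(A) = 1/(9*((A² + A*A) + (-309 - A))) = 1/(9*((A² + A²) + (-309 - A))) = 1/(9*(2*A² + (-309 - A))) = 1/(9*(-309 - A + 2*A²)))
v(-415, 364)/((J(V(18), 489)/F(-570))) = -368*1/(108*(1 + 489)*(-309 - 1*(-570) + 2*(-570)²)) = -368*1/(52920*(-309 + 570 + 2*324900)) = -368*1/(52920*(-309 + 570 + 649800)) = -368/(5880/(((⅑)/650061))) = -368/(5880/(((⅑)*(1/650061)))) = -368/(5880/(1/5850549)) = -368/(5880*5850549) = -368/34401228120 = -368*1/34401228120 = -46/4300153515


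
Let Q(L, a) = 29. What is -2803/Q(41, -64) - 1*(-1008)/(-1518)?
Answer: -714031/7337 ≈ -97.319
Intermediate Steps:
-2803/Q(41, -64) - 1*(-1008)/(-1518) = -2803/29 - 1*(-1008)/(-1518) = -2803*1/29 + 1008*(-1/1518) = -2803/29 - 168/253 = -714031/7337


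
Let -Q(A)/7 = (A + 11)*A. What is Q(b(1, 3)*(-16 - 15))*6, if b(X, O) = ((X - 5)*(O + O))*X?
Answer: -23592240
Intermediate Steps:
b(X, O) = 2*O*X*(-5 + X) (b(X, O) = ((-5 + X)*(2*O))*X = (2*O*(-5 + X))*X = 2*O*X*(-5 + X))
Q(A) = -7*A*(11 + A) (Q(A) = -7*(A + 11)*A = -7*(11 + A)*A = -7*A*(11 + A))
Q(b(1, 3)*(-16 - 15))*6 = -7*(2*3*1*(-5 + 1))*(-16 - 15)*(11 + (2*3*1*(-5 + 1))*(-16 - 15))*6 = -7*(2*3*1*(-4))*(-31)*(11 + (2*3*1*(-4))*(-31))*6 = -7*(-24*(-31))*(11 - 24*(-31))*6 = -7*744*(11 + 744)*6 = -7*744*755*6 = -3932040*6 = -23592240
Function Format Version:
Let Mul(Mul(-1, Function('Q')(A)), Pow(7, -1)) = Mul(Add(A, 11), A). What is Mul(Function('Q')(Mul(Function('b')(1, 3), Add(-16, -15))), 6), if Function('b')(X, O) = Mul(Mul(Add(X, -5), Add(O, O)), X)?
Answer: -23592240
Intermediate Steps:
Function('b')(X, O) = Mul(2, O, X, Add(-5, X)) (Function('b')(X, O) = Mul(Mul(Add(-5, X), Mul(2, O)), X) = Mul(Mul(2, O, Add(-5, X)), X) = Mul(2, O, X, Add(-5, X)))
Function('Q')(A) = Mul(-7, A, Add(11, A)) (Function('Q')(A) = Mul(-7, Mul(Add(A, 11), A)) = Mul(-7, Mul(Add(11, A), A)) = Mul(-7, Mul(A, Add(11, A))) = Mul(-7, A, Add(11, A)))
Mul(Function('Q')(Mul(Function('b')(1, 3), Add(-16, -15))), 6) = Mul(Mul(-7, Mul(Mul(2, 3, 1, Add(-5, 1)), Add(-16, -15)), Add(11, Mul(Mul(2, 3, 1, Add(-5, 1)), Add(-16, -15)))), 6) = Mul(Mul(-7, Mul(Mul(2, 3, 1, -4), -31), Add(11, Mul(Mul(2, 3, 1, -4), -31))), 6) = Mul(Mul(-7, Mul(-24, -31), Add(11, Mul(-24, -31))), 6) = Mul(Mul(-7, 744, Add(11, 744)), 6) = Mul(Mul(-7, 744, 755), 6) = Mul(-3932040, 6) = -23592240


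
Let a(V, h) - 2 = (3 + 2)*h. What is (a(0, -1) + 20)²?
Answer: 289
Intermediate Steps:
a(V, h) = 2 + 5*h (a(V, h) = 2 + (3 + 2)*h = 2 + 5*h)
(a(0, -1) + 20)² = ((2 + 5*(-1)) + 20)² = ((2 - 5) + 20)² = (-3 + 20)² = 17² = 289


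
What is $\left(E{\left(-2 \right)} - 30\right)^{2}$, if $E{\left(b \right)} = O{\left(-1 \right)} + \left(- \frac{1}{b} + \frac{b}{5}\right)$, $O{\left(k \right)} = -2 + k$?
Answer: $\frac{108241}{100} \approx 1082.4$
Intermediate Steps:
$E{\left(b \right)} = -3 - \frac{1}{b} + \frac{b}{5}$ ($E{\left(b \right)} = \left(-2 - 1\right) + \left(- \frac{1}{b} + \frac{b}{5}\right) = -3 + \left(- \frac{1}{b} + b \frac{1}{5}\right) = -3 + \left(- \frac{1}{b} + \frac{b}{5}\right) = -3 - \frac{1}{b} + \frac{b}{5}$)
$\left(E{\left(-2 \right)} - 30\right)^{2} = \left(\left(-3 - \frac{1}{-2} + \frac{1}{5} \left(-2\right)\right) - 30\right)^{2} = \left(\left(-3 - - \frac{1}{2} - \frac{2}{5}\right) - 30\right)^{2} = \left(\left(-3 + \frac{1}{2} - \frac{2}{5}\right) - 30\right)^{2} = \left(- \frac{29}{10} - 30\right)^{2} = \left(- \frac{329}{10}\right)^{2} = \frac{108241}{100}$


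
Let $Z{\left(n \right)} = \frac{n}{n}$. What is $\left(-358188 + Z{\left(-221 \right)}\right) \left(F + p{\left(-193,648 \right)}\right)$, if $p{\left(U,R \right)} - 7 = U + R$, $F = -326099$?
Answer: $116638940119$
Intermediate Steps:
$p{\left(U,R \right)} = 7 + R + U$ ($p{\left(U,R \right)} = 7 + \left(U + R\right) = 7 + \left(R + U\right) = 7 + R + U$)
$Z{\left(n \right)} = 1$
$\left(-358188 + Z{\left(-221 \right)}\right) \left(F + p{\left(-193,648 \right)}\right) = \left(-358188 + 1\right) \left(-326099 + \left(7 + 648 - 193\right)\right) = - 358187 \left(-326099 + 462\right) = \left(-358187\right) \left(-325637\right) = 116638940119$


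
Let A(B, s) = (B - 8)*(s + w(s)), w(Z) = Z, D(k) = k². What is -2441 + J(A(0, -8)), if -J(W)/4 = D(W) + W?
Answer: -68489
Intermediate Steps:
A(B, s) = 2*s*(-8 + B) (A(B, s) = (B - 8)*(s + s) = (-8 + B)*(2*s) = 2*s*(-8 + B))
J(W) = -4*W - 4*W² (J(W) = -4*(W² + W) = -4*(W + W²) = -4*W - 4*W²)
-2441 + J(A(0, -8)) = -2441 + 4*(2*(-8)*(-8 + 0))*(-1 - 2*(-8)*(-8 + 0)) = -2441 + 4*(2*(-8)*(-8))*(-1 - 2*(-8)*(-8)) = -2441 + 4*128*(-1 - 1*128) = -2441 + 4*128*(-1 - 128) = -2441 + 4*128*(-129) = -2441 - 66048 = -68489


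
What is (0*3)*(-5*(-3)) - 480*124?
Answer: -59520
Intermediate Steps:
(0*3)*(-5*(-3)) - 480*124 = 0*15 - 59520 = 0 - 59520 = -59520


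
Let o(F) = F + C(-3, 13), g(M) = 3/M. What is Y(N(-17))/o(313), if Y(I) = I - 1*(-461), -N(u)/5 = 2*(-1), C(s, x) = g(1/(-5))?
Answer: 471/298 ≈ 1.5805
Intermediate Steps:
C(s, x) = -15 (C(s, x) = 3/(1/(-5)) = 3/(-1/5) = 3*(-5) = -15)
N(u) = 10 (N(u) = -10*(-1) = -5*(-2) = 10)
Y(I) = 461 + I (Y(I) = I + 461 = 461 + I)
o(F) = -15 + F (o(F) = F - 15 = -15 + F)
Y(N(-17))/o(313) = (461 + 10)/(-15 + 313) = 471/298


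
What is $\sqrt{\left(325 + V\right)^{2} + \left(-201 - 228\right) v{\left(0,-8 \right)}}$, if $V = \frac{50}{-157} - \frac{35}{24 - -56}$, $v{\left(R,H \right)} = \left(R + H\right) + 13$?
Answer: $\frac{\sqrt{649876620121}}{2512} \approx 320.92$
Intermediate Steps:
$v{\left(R,H \right)} = 13 + H + R$ ($v{\left(R,H \right)} = \left(H + R\right) + 13 = 13 + H + R$)
$V = - \frac{1899}{2512}$ ($V = 50 \left(- \frac{1}{157}\right) - \frac{35}{24 + 56} = - \frac{50}{157} - \frac{35}{80} = - \frac{50}{157} - \frac{7}{16} = - \frac{1899}{2512} \approx -0.75597$)
$\sqrt{\left(325 + V\right)^{2} + \left(-201 - 228\right) v{\left(0,-8 \right)}} = \sqrt{\left(325 - \frac{1899}{2512}\right)^{2} + \left(-201 - 228\right) \left(13 - 8 + 0\right)} = \sqrt{\left(\frac{814501}{2512}\right)^{2} - 2145} = \sqrt{\frac{663411879001}{6310144} - 2145} = \sqrt{\frac{649876620121}{6310144}} = \frac{\sqrt{649876620121}}{2512}$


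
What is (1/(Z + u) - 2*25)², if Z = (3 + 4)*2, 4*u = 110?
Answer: 17205904/6889 ≈ 2497.6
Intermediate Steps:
u = 55/2 (u = (¼)*110 = 55/2 ≈ 27.500)
Z = 14 (Z = 7*2 = 14)
(1/(Z + u) - 2*25)² = (1/(14 + 55/2) - 2*25)² = (1/(83/2) - 50)² = (2/83 - 50)² = (-4148/83)² = 17205904/6889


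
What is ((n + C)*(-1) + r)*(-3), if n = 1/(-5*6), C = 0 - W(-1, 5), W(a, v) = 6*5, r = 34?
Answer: -1921/10 ≈ -192.10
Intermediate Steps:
W(a, v) = 30
C = -30 (C = 0 - 1*30 = 0 - 30 = -30)
n = -1/30 (n = 1/(-30) = -1/30 ≈ -0.033333)
((n + C)*(-1) + r)*(-3) = ((-1/30 - 30)*(-1) + 34)*(-3) = (-901/30*(-1) + 34)*(-3) = (901/30 + 34)*(-3) = (1921/30)*(-3) = -1921/10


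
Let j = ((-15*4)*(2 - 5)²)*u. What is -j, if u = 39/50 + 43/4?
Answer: 31131/5 ≈ 6226.2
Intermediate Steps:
u = 1153/100 (u = 39*(1/50) + 43*(¼) = 39/50 + 43/4 = 1153/100 ≈ 11.530)
j = -31131/5 (j = ((-15*4)*(2 - 5)²)*(1153/100) = -60*(-3)²*(1153/100) = -60*9*(1153/100) = -540*1153/100 = -31131/5 ≈ -6226.2)
-j = -1*(-31131/5) = 31131/5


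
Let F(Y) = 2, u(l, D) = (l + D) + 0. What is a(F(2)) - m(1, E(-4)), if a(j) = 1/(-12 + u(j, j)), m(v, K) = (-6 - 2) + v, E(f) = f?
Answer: 55/8 ≈ 6.8750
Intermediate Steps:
u(l, D) = D + l (u(l, D) = (D + l) + 0 = D + l)
m(v, K) = -8 + v
a(j) = 1/(-12 + 2*j) (a(j) = 1/(-12 + (j + j)) = 1/(-12 + 2*j))
a(F(2)) - m(1, E(-4)) = 1/(2*(-6 + 2)) - (-8 + 1) = (1/2)/(-4) - 1*(-7) = (1/2)*(-1/4) + 7 = -1/8 + 7 = 55/8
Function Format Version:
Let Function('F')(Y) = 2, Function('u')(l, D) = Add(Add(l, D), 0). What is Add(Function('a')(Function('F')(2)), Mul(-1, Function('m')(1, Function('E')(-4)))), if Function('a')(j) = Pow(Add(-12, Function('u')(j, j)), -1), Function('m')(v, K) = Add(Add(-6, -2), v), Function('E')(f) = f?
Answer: Rational(55, 8) ≈ 6.8750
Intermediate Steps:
Function('u')(l, D) = Add(D, l) (Function('u')(l, D) = Add(Add(D, l), 0) = Add(D, l))
Function('m')(v, K) = Add(-8, v)
Function('a')(j) = Pow(Add(-12, Mul(2, j)), -1) (Function('a')(j) = Pow(Add(-12, Add(j, j)), -1) = Pow(Add(-12, Mul(2, j)), -1))
Add(Function('a')(Function('F')(2)), Mul(-1, Function('m')(1, Function('E')(-4)))) = Add(Mul(Rational(1, 2), Pow(Add(-6, 2), -1)), Mul(-1, Add(-8, 1))) = Add(Mul(Rational(1, 2), Pow(-4, -1)), Mul(-1, -7)) = Add(Mul(Rational(1, 2), Rational(-1, 4)), 7) = Add(Rational(-1, 8), 7) = Rational(55, 8)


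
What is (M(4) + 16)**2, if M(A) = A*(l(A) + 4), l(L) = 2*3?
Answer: 3136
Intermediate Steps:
l(L) = 6
M(A) = 10*A (M(A) = A*(6 + 4) = A*10 = 10*A)
(M(4) + 16)**2 = (10*4 + 16)**2 = (40 + 16)**2 = 56**2 = 3136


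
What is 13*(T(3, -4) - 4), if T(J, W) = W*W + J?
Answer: 195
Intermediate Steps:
T(J, W) = J + W² (T(J, W) = W² + J = J + W²)
13*(T(3, -4) - 4) = 13*((3 + (-4)²) - 4) = 13*((3 + 16) - 4) = 13*(19 - 4) = 13*15 = 195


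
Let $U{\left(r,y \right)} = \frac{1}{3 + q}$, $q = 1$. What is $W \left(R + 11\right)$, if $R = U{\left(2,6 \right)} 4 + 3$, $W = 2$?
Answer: $30$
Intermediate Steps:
$U{\left(r,y \right)} = \frac{1}{4}$ ($U{\left(r,y \right)} = \frac{1}{3 + 1} = \frac{1}{4}$)
$R = 4$ ($R = \frac{1}{4} \cdot 4 + 3 = 1 + 3 = 4$)
$W \left(R + 11\right) = 2 \left(4 + 11\right) = 2 \cdot 15 = 30$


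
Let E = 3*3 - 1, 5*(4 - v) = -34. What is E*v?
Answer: 432/5 ≈ 86.400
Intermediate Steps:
v = 54/5 (v = 4 - ⅕*(-34) = 4 + 34/5 = 54/5 ≈ 10.800)
E = 8 (E = 9 - 1 = 8)
E*v = 8*(54/5) = 432/5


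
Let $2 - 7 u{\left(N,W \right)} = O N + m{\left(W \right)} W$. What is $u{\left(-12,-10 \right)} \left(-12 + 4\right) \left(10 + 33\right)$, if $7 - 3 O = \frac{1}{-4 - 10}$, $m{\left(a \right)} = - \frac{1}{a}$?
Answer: $- \frac{75336}{49} \approx -1537.5$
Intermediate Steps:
$O = \frac{33}{14}$ ($O = \frac{7}{3} - \frac{1}{3 \left(-4 - 10\right)} = \frac{7}{3} - \frac{1}{3 \left(-14\right)} = \frac{7}{3} - - \frac{1}{42} = \frac{7}{3} + \frac{1}{42} = \frac{33}{14} \approx 2.3571$)
$u{\left(N,W \right)} = \frac{3}{7} - \frac{33 N}{98}$ ($u{\left(N,W \right)} = \frac{2}{7} - \frac{\frac{33 N}{14} + - \frac{1}{W} W}{7} = \frac{2}{7} - \frac{\frac{33 N}{14} - 1}{7} = \frac{2}{7} - \frac{-1 + \frac{33 N}{14}}{7} = \frac{2}{7} - \left(- \frac{1}{7} + \frac{33 N}{98}\right) = \frac{3}{7} - \frac{33 N}{98}$)
$u{\left(-12,-10 \right)} \left(-12 + 4\right) \left(10 + 33\right) = \left(\frac{3}{7} - - \frac{198}{49}\right) \left(-12 + 4\right) \left(10 + 33\right) = \left(\frac{3}{7} + \frac{198}{49}\right) \left(\left(-8\right) 43\right) = \frac{219}{49} \left(-344\right) = - \frac{75336}{49}$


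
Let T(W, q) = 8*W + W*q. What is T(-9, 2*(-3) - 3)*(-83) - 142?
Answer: -889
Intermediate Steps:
T(-9, 2*(-3) - 3)*(-83) - 142 = -9*(8 + (2*(-3) - 3))*(-83) - 142 = -9*(8 + (-6 - 3))*(-83) - 142 = -9*(8 - 9)*(-83) - 142 = -9*(-1)*(-83) - 142 = 9*(-83) - 142 = -747 - 142 = -889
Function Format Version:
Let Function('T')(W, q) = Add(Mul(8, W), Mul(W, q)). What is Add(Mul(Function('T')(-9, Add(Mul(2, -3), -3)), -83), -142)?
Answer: -889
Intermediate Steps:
Add(Mul(Function('T')(-9, Add(Mul(2, -3), -3)), -83), -142) = Add(Mul(Mul(-9, Add(8, Add(Mul(2, -3), -3))), -83), -142) = Add(Mul(Mul(-9, Add(8, Add(-6, -3))), -83), -142) = Add(Mul(Mul(-9, Add(8, -9)), -83), -142) = Add(Mul(Mul(-9, -1), -83), -142) = Add(Mul(9, -83), -142) = Add(-747, -142) = -889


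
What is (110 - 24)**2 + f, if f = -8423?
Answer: -1027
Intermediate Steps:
(110 - 24)**2 + f = (110 - 24)**2 - 8423 = 86**2 - 8423 = 7396 - 8423 = -1027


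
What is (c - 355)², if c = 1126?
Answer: 594441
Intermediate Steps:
(c - 355)² = (1126 - 355)² = 771² = 594441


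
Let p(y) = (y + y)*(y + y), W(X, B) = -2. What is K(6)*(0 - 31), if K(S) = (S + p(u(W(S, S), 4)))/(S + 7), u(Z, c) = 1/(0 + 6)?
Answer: -1705/117 ≈ -14.573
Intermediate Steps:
u(Z, c) = ⅙ (u(Z, c) = 1/6 = ⅙)
p(y) = 4*y² (p(y) = (2*y)*(2*y) = 4*y²)
K(S) = (⅑ + S)/(7 + S) (K(S) = (S + 4*(⅙)²)/(S + 7) = (S + 4*(1/36))/(7 + S) = (S + ⅑)/(7 + S) = (⅑ + S)/(7 + S))
K(6)*(0 - 31) = ((⅑ + 6)/(7 + 6))*(0 - 31) = ((55/9)/13)*(-31) = ((1/13)*(55/9))*(-31) = (55/117)*(-31) = -1705/117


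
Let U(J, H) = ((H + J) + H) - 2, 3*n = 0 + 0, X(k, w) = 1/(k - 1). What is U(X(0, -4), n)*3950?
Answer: -11850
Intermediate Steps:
X(k, w) = 1/(-1 + k)
n = 0 (n = (0 + 0)/3 = (1/3)*0 = 0)
U(J, H) = -2 + J + 2*H (U(J, H) = (J + 2*H) - 2 = -2 + J + 2*H)
U(X(0, -4), n)*3950 = (-2 + 1/(-1 + 0) + 2*0)*3950 = (-2 + 1/(-1) + 0)*3950 = (-2 - 1 + 0)*3950 = -3*3950 = -11850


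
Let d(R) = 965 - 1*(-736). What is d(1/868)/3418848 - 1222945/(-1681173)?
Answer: 51653367193/70958949984 ≈ 0.72793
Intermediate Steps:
d(R) = 1701 (d(R) = 965 + 736 = 1701)
d(1/868)/3418848 - 1222945/(-1681173) = 1701/3418848 - 1222945/(-1681173) = 1701*(1/3418848) - 1222945*(-1/1681173) = 21/42208 + 1222945/1681173 = 51653367193/70958949984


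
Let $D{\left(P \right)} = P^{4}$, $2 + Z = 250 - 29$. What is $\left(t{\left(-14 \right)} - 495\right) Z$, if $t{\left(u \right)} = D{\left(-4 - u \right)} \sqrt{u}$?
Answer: $-108405 + 2190000 i \sqrt{14} \approx -1.0841 \cdot 10^{5} + 8.1942 \cdot 10^{6} i$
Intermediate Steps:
$Z = 219$ ($Z = -2 + \left(250 - 29\right) = -2 + 221 = 219$)
$t{\left(u \right)} = \sqrt{u} \left(-4 - u\right)^{4}$ ($t{\left(u \right)} = \left(-4 - u\right)^{4} \sqrt{u} = \sqrt{u} \left(-4 - u\right)^{4}$)
$\left(t{\left(-14 \right)} - 495\right) Z = \left(\sqrt{-14} \left(4 - 14\right)^{4} - 495\right) 219 = \left(i \sqrt{14} \left(-10\right)^{4} - 495\right) 219 = \left(i \sqrt{14} \cdot 10000 - 495\right) 219 = \left(10000 i \sqrt{14} - 495\right) 219 = \left(-495 + 10000 i \sqrt{14}\right) 219 = -108405 + 2190000 i \sqrt{14}$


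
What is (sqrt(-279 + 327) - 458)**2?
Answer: 209812 - 3664*sqrt(3) ≈ 2.0347e+5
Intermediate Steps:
(sqrt(-279 + 327) - 458)**2 = (sqrt(48) - 458)**2 = (4*sqrt(3) - 458)**2 = (-458 + 4*sqrt(3))**2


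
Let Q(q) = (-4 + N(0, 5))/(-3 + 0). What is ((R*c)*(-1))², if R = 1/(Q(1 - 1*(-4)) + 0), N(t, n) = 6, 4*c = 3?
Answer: 81/64 ≈ 1.2656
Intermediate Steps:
c = ¾ (c = (¼)*3 = ¾ ≈ 0.75000)
Q(q) = -⅔ (Q(q) = (-4 + 6)/(-3 + 0) = 2/(-3) = 2*(-⅓) = -⅔)
R = -3/2 (R = 1/(-⅔ + 0) = 1/(-⅔) = -3/2 ≈ -1.5000)
((R*c)*(-1))² = (-3/2*¾*(-1))² = (-9/8*(-1))² = (9/8)² = 81/64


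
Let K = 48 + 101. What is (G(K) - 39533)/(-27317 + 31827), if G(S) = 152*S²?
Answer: 3335019/4510 ≈ 739.47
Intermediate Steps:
K = 149
(G(K) - 39533)/(-27317 + 31827) = (152*149² - 39533)/(-27317 + 31827) = (152*22201 - 39533)/4510 = (3374552 - 39533)*(1/4510) = 3335019*(1/4510) = 3335019/4510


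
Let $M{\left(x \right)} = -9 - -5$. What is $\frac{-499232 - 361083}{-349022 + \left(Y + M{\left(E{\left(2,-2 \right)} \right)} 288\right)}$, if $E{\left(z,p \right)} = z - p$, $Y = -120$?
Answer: $\frac{860315}{350294} \approx 2.456$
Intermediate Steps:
$M{\left(x \right)} = -4$ ($M{\left(x \right)} = -9 + 5 = -4$)
$\frac{-499232 - 361083}{-349022 + \left(Y + M{\left(E{\left(2,-2 \right)} \right)} 288\right)} = \frac{-499232 - 361083}{-349022 - 1272} = - \frac{860315}{-349022 - 1272} = - \frac{860315}{-350294} = \left(-860315\right) \left(- \frac{1}{350294}\right) = \frac{860315}{350294}$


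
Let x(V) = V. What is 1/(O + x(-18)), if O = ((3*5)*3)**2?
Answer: 1/2007 ≈ 0.00049826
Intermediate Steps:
O = 2025 (O = (15*3)**2 = 45**2 = 2025)
1/(O + x(-18)) = 1/(2025 - 18) = 1/2007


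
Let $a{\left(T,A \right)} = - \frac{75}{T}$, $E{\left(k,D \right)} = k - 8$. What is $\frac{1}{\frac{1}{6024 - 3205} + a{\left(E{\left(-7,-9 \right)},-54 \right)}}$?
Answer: $\frac{2819}{14096} \approx 0.19999$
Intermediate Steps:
$E{\left(k,D \right)} = -8 + k$
$\frac{1}{\frac{1}{6024 - 3205} + a{\left(E{\left(-7,-9 \right)},-54 \right)}} = \frac{1}{\frac{1}{6024 - 3205} - \frac{75}{-8 - 7}} = \frac{1}{\frac{1}{2819} - \frac{75}{-15}} = \frac{1}{\frac{1}{2819} - -5} = \frac{1}{\frac{1}{2819} + 5} = \frac{1}{\frac{14096}{2819}} = \frac{2819}{14096}$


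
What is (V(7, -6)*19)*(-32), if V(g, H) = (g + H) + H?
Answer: 3040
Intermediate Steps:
V(g, H) = g + 2*H (V(g, H) = (H + g) + H = g + 2*H)
(V(7, -6)*19)*(-32) = ((7 + 2*(-6))*19)*(-32) = ((7 - 12)*19)*(-32) = -5*19*(-32) = -95*(-32) = 3040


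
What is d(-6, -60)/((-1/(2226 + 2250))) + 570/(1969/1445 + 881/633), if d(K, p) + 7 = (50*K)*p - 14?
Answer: -101373727367619/1259711 ≈ -8.0474e+7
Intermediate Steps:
d(K, p) = -21 + 50*K*p (d(K, p) = -7 + ((50*K)*p - 14) = -7 + (50*K*p - 14) = -7 + (-14 + 50*K*p) = -21 + 50*K*p)
d(-6, -60)/((-1/(2226 + 2250))) + 570/(1969/1445 + 881/633) = (-21 + 50*(-6)*(-60))/((-1/(2226 + 2250))) + 570/(1969/1445 + 881/633) = (-21 + 18000)/((-1/4476)) + 570/(1969*(1/1445) + 881*(1/633)) = 17979/((-1*1/4476)) + 570/(1969/1445 + 881/633) = 17979/(-1/4476) + 570/(2519422/914685) = 17979*(-4476) + 570*(914685/2519422) = -80474004 + 260685225/1259711 = -101373727367619/1259711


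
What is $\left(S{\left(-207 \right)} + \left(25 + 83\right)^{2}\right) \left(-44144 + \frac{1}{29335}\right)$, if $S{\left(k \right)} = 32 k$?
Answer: $- \frac{1305323952912}{5867} \approx -2.2249 \cdot 10^{8}$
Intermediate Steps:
$\left(S{\left(-207 \right)} + \left(25 + 83\right)^{2}\right) \left(-44144 + \frac{1}{29335}\right) = \left(32 \left(-207\right) + \left(25 + 83\right)^{2}\right) \left(-44144 + \frac{1}{29335}\right) = \left(-6624 + 108^{2}\right) \left(-44144 + \frac{1}{29335}\right) = \left(-6624 + 11664\right) \left(- \frac{1294964239}{29335}\right) = 5040 \left(- \frac{1294964239}{29335}\right) = - \frac{1305323952912}{5867}$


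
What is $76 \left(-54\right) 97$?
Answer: $-398088$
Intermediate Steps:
$76 \left(-54\right) 97 = \left(-4104\right) 97 = -398088$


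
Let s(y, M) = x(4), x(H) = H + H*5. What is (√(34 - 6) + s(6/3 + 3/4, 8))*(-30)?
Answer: -720 - 60*√7 ≈ -878.75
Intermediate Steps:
x(H) = 6*H (x(H) = H + 5*H = 6*H)
s(y, M) = 24 (s(y, M) = 6*4 = 24)
(√(34 - 6) + s(6/3 + 3/4, 8))*(-30) = (√(34 - 6) + 24)*(-30) = (√28 + 24)*(-30) = (2*√7 + 24)*(-30) = (24 + 2*√7)*(-30) = -720 - 60*√7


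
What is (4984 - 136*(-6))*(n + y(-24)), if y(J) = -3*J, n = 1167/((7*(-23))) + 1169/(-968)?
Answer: 7179813475/19481 ≈ 3.6855e+5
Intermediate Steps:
n = -1317865/155848 (n = 1167/(-161) + 1169*(-1/968) = 1167*(-1/161) - 1169/968 = -1167/161 - 1169/968 = -1317865/155848 ≈ -8.4561)
(4984 - 136*(-6))*(n + y(-24)) = (4984 - 136*(-6))*(-1317865/155848 - 3*(-24)) = (4984 + 816)*(-1317865/155848 + 72) = 5800*(9903191/155848) = 7179813475/19481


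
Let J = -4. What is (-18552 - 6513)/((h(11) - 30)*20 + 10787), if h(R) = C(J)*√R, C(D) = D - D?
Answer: -25065/10187 ≈ -2.4605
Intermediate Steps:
C(D) = 0
h(R) = 0 (h(R) = 0*√R = 0)
(-18552 - 6513)/((h(11) - 30)*20 + 10787) = (-18552 - 6513)/((0 - 30)*20 + 10787) = -25065/(-30*20 + 10787) = -25065/(-600 + 10787) = -25065/10187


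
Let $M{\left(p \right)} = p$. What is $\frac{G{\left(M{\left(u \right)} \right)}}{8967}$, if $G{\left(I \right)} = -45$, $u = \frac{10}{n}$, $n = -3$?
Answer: $- \frac{15}{2989} \approx -0.0050184$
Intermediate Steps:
$u = - \frac{10}{3}$ ($u = \frac{10}{-3} = 10 \left(- \frac{1}{3}\right) = - \frac{10}{3} \approx -3.3333$)
$\frac{G{\left(M{\left(u \right)} \right)}}{8967} = - \frac{45}{8967} = \left(-45\right) \frac{1}{8967} = - \frac{15}{2989}$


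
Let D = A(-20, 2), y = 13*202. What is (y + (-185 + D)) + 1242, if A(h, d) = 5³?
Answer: 3808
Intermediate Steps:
A(h, d) = 125
y = 2626
D = 125
(y + (-185 + D)) + 1242 = (2626 + (-185 + 125)) + 1242 = (2626 - 60) + 1242 = 2566 + 1242 = 3808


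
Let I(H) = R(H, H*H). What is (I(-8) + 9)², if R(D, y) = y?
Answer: 5329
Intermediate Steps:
I(H) = H² (I(H) = H*H = H²)
(I(-8) + 9)² = ((-8)² + 9)² = (64 + 9)² = 73² = 5329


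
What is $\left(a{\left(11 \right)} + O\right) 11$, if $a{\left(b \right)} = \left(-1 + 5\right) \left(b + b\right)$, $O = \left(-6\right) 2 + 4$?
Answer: $880$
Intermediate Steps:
$O = -8$ ($O = -12 + 4 = -8$)
$a{\left(b \right)} = 8 b$ ($a{\left(b \right)} = 4 \cdot 2 b = 8 b$)
$\left(a{\left(11 \right)} + O\right) 11 = \left(8 \cdot 11 - 8\right) 11 = \left(88 - 8\right) 11 = 80 \cdot 11 = 880$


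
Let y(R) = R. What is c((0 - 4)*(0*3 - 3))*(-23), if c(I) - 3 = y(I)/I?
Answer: -92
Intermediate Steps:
c(I) = 4 (c(I) = 3 + I/I = 3 + 1 = 4)
c((0 - 4)*(0*3 - 3))*(-23) = 4*(-23) = -92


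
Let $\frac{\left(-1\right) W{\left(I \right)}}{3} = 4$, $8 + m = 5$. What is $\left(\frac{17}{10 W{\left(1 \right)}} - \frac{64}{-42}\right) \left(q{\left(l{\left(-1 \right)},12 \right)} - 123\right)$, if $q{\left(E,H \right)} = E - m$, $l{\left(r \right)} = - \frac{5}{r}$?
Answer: $- \frac{8901}{56} \approx -158.95$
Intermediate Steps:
$m = -3$ ($m = -8 + 5 = -3$)
$W{\left(I \right)} = -12$ ($W{\left(I \right)} = \left(-3\right) 4 = -12$)
$q{\left(E,H \right)} = 3 + E$ ($q{\left(E,H \right)} = E - -3 = E + 3 = 3 + E$)
$\left(\frac{17}{10 W{\left(1 \right)}} - \frac{64}{-42}\right) \left(q{\left(l{\left(-1 \right)},12 \right)} - 123\right) = \left(\frac{17}{10 \left(-12\right)} - \frac{64}{-42}\right) \left(\left(3 - \frac{5}{-1}\right) - 123\right) = \left(\frac{17}{-120} - - \frac{32}{21}\right) \left(\left(3 - -5\right) - 123\right) = \left(17 \left(- \frac{1}{120}\right) + \frac{32}{21}\right) \left(\left(3 + 5\right) - 123\right) = \left(- \frac{17}{120} + \frac{32}{21}\right) \left(8 - 123\right) = \frac{387}{280} \left(-115\right) = - \frac{8901}{56}$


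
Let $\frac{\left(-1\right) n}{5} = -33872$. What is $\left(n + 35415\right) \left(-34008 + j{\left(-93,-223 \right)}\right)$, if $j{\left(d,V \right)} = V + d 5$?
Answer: $-7104873400$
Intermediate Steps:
$j{\left(d,V \right)} = V + 5 d$
$n = 169360$ ($n = \left(-5\right) \left(-33872\right) = 169360$)
$\left(n + 35415\right) \left(-34008 + j{\left(-93,-223 \right)}\right) = \left(169360 + 35415\right) \left(-34008 + \left(-223 + 5 \left(-93\right)\right)\right) = 204775 \left(-34008 - 688\right) = 204775 \left(-34696\right) = -7104873400$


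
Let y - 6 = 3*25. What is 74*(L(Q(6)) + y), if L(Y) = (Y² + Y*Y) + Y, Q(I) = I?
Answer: 11766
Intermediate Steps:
y = 81 (y = 6 + 3*25 = 6 + 75 = 81)
L(Y) = Y + 2*Y² (L(Y) = (Y² + Y²) + Y = 2*Y² + Y = Y + 2*Y²)
74*(L(Q(6)) + y) = 74*(6*(1 + 2*6) + 81) = 74*(6*(1 + 12) + 81) = 74*(6*13 + 81) = 74*(78 + 81) = 74*159 = 11766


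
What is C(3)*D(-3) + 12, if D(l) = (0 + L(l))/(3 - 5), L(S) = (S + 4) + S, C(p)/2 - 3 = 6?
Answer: 30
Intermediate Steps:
C(p) = 18 (C(p) = 6 + 2*6 = 6 + 12 = 18)
L(S) = 4 + 2*S (L(S) = (4 + S) + S = 4 + 2*S)
D(l) = -2 - l (D(l) = (0 + (4 + 2*l))/(3 - 5) = (4 + 2*l)/(-2) = (4 + 2*l)*(-½) = -2 - l)
C(3)*D(-3) + 12 = 18*(-2 - 1*(-3)) + 12 = 18*(-2 + 3) + 12 = 18*1 + 12 = 18 + 12 = 30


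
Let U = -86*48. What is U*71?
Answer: -293088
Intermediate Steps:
U = -4128
U*71 = -4128*71 = -293088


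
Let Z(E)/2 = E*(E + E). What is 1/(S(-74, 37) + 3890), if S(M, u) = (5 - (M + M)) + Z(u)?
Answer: 1/9519 ≈ 0.00010505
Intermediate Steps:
Z(E) = 4*E² (Z(E) = 2*(E*(E + E)) = 2*(E*(2*E)) = 2*(2*E²) = 4*E²)
S(M, u) = 5 - 2*M + 4*u² (S(M, u) = (5 - (M + M)) + 4*u² = (5 - 2*M) + 4*u² = 5 - 2*M + 4*u²)
1/(S(-74, 37) + 3890) = 1/((5 - 2*(-74) + 4*37²) + 3890) = 1/((5 + 148 + 4*1369) + 3890) = 1/((5 + 148 + 5476) + 3890) = 1/(5629 + 3890) = 1/9519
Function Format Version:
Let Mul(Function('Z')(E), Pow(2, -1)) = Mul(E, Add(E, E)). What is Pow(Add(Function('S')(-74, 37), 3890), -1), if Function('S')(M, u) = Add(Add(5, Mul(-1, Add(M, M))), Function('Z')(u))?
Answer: Rational(1, 9519) ≈ 0.00010505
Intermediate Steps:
Function('Z')(E) = Mul(4, Pow(E, 2)) (Function('Z')(E) = Mul(2, Mul(E, Add(E, E))) = Mul(2, Mul(E, Mul(2, E))) = Mul(2, Mul(2, Pow(E, 2))) = Mul(4, Pow(E, 2)))
Function('S')(M, u) = Add(5, Mul(-2, M), Mul(4, Pow(u, 2))) (Function('S')(M, u) = Add(Add(5, Mul(-1, Add(M, M))), Mul(4, Pow(u, 2))) = Add(Add(5, Mul(-1, Mul(2, M))), Mul(4, Pow(u, 2))) = Add(Add(5, Mul(-2, M)), Mul(4, Pow(u, 2))) = Add(5, Mul(-2, M), Mul(4, Pow(u, 2))))
Pow(Add(Function('S')(-74, 37), 3890), -1) = Pow(Add(Add(5, Mul(-2, -74), Mul(4, Pow(37, 2))), 3890), -1) = Pow(Add(Add(5, 148, Mul(4, 1369)), 3890), -1) = Pow(Add(Add(5, 148, 5476), 3890), -1) = Pow(Add(5629, 3890), -1) = Pow(9519, -1) = Rational(1, 9519)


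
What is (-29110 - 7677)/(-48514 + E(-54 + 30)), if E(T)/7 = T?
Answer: 36787/48682 ≈ 0.75566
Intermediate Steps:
E(T) = 7*T
(-29110 - 7677)/(-48514 + E(-54 + 30)) = (-29110 - 7677)/(-48514 + 7*(-54 + 30)) = -36787/(-48514 + 7*(-24)) = -36787/(-48514 - 168) = -36787/(-48682) = -36787*(-1/48682) = 36787/48682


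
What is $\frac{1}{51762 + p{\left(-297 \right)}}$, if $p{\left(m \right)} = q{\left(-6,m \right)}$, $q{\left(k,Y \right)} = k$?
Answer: $\frac{1}{51756} \approx 1.9321 \cdot 10^{-5}$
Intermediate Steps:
$p{\left(m \right)} = -6$
$\frac{1}{51762 + p{\left(-297 \right)}} = \frac{1}{51762 - 6} = \frac{1}{51756}$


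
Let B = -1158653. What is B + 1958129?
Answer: 799476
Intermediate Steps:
B + 1958129 = -1158653 + 1958129 = 799476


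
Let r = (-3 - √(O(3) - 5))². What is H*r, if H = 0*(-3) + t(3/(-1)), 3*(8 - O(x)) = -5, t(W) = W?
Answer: -41 - 6*√42 ≈ -79.884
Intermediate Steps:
O(x) = 29/3 (O(x) = 8 - ⅓*(-5) = 8 + 5/3 = 29/3)
H = -3 (H = 0*(-3) + 3/(-1) = 0 + 3*(-1) = 0 - 3 = -3)
r = (-3 - √42/3)² (r = (-3 - √(29/3 - 5))² = (-3 - √(14/3))² = (-3 - √42/3)² ≈ 26.628)
H*r = -(9 + √42)²/3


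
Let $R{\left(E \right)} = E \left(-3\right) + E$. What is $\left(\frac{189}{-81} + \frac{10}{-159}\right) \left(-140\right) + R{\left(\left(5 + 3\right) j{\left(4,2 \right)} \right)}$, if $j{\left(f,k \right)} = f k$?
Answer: $\frac{10996}{53} \approx 207.47$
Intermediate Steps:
$R{\left(E \right)} = - 2 E$ ($R{\left(E \right)} = - 3 E + E = - 2 E$)
$\left(\frac{189}{-81} + \frac{10}{-159}\right) \left(-140\right) + R{\left(\left(5 + 3\right) j{\left(4,2 \right)} \right)} = \left(\frac{189}{-81} + \frac{10}{-159}\right) \left(-140\right) - 2 \left(5 + 3\right) 4 \cdot 2 = \left(189 \left(- \frac{1}{81}\right) + 10 \left(- \frac{1}{159}\right)\right) \left(-140\right) - 2 \cdot 8 \cdot 8 = \left(- \frac{7}{3} - \frac{10}{159}\right) \left(-140\right) - 128 = \left(- \frac{127}{53}\right) \left(-140\right) - 128 = \frac{17780}{53} - 128 = \frac{10996}{53}$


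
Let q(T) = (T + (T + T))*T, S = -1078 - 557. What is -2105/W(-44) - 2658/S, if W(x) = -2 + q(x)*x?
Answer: 227568069/139276930 ≈ 1.6339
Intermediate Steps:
S = -1635
q(T) = 3*T**2 (q(T) = (T + 2*T)*T = (3*T)*T = 3*T**2)
W(x) = -2 + 3*x**3 (W(x) = -2 + (3*x**2)*x = -2 + 3*x**3)
-2105/W(-44) - 2658/S = -2105/(-2 + 3*(-44)**3) - 2658/(-1635) = -2105/(-2 + 3*(-85184)) - 2658*(-1/1635) = -2105/(-2 - 255552) + 886/545 = -2105/(-255554) + 886/545 = -2105*(-1/255554) + 886/545 = 2105/255554 + 886/545 = 227568069/139276930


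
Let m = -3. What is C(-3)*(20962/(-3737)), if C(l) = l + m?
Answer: 125772/3737 ≈ 33.656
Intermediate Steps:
C(l) = -3 + l (C(l) = l - 3 = -3 + l)
C(-3)*(20962/(-3737)) = (-3 - 3)*(20962/(-3737)) = -125772*(-1)/3737 = -6*(-20962/3737) = 125772/3737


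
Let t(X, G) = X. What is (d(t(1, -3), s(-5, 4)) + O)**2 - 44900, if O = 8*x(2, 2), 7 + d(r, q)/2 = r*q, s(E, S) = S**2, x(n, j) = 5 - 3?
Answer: -43744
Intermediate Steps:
x(n, j) = 2
d(r, q) = -14 + 2*q*r (d(r, q) = -14 + 2*(r*q) = -14 + 2*(q*r) = -14 + 2*q*r)
O = 16 (O = 8*2 = 16)
(d(t(1, -3), s(-5, 4)) + O)**2 - 44900 = ((-14 + 2*4**2*1) + 16)**2 - 44900 = ((-14 + 2*16*1) + 16)**2 - 44900 = ((-14 + 32) + 16)**2 - 44900 = (18 + 16)**2 - 44900 = 34**2 - 44900 = 1156 - 44900 = -43744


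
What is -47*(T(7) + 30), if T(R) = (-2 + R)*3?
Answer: -2115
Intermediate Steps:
T(R) = -6 + 3*R
-47*(T(7) + 30) = -47*((-6 + 3*7) + 30) = -47*((-6 + 21) + 30) = -47*(15 + 30) = -47*45 = -2115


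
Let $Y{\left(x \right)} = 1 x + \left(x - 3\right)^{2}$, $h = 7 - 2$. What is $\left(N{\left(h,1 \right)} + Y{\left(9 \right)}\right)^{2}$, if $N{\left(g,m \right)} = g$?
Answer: $2500$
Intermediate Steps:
$h = 5$
$Y{\left(x \right)} = x + \left(-3 + x\right)^{2}$
$\left(N{\left(h,1 \right)} + Y{\left(9 \right)}\right)^{2} = \left(5 + \left(9 + \left(-3 + 9\right)^{2}\right)\right)^{2} = \left(5 + \left(9 + 6^{2}\right)\right)^{2} = \left(5 + \left(9 + 36\right)\right)^{2} = \left(5 + 45\right)^{2} = 50^{2} = 2500$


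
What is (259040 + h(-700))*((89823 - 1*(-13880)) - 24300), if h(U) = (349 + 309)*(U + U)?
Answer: -52577490480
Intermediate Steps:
h(U) = 1316*U (h(U) = 658*(2*U) = 1316*U)
(259040 + h(-700))*((89823 - 1*(-13880)) - 24300) = (259040 + 1316*(-700))*((89823 - 1*(-13880)) - 24300) = (259040 - 921200)*((89823 + 13880) - 24300) = -662160*(103703 - 24300) = -662160*79403 = -52577490480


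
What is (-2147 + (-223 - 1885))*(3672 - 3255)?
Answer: -1774335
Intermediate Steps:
(-2147 + (-223 - 1885))*(3672 - 3255) = (-2147 - 2108)*417 = -4255*417 = -1774335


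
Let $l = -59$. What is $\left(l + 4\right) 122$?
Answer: $-6710$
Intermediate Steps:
$\left(l + 4\right) 122 = \left(-59 + 4\right) 122 = \left(-55\right) 122 = -6710$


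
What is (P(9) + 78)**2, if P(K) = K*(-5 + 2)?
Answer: 2601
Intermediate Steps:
P(K) = -3*K (P(K) = K*(-3) = -3*K)
(P(9) + 78)**2 = (-3*9 + 78)**2 = (-27 + 78)**2 = 51**2 = 2601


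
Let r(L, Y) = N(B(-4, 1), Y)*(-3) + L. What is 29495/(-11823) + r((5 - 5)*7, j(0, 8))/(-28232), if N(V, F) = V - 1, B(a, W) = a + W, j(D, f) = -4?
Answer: -208211179/83446734 ≈ -2.4951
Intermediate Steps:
B(a, W) = W + a
N(V, F) = -1 + V
r(L, Y) = 12 + L (r(L, Y) = (-1 + (1 - 4))*(-3) + L = (-1 - 3)*(-3) + L = -4*(-3) + L = 12 + L)
29495/(-11823) + r((5 - 5)*7, j(0, 8))/(-28232) = 29495/(-11823) + (12 + (5 - 5)*7)/(-28232) = 29495*(-1/11823) + (12 + 0*7)*(-1/28232) = -29495/11823 + (12 + 0)*(-1/28232) = -29495/11823 + 12*(-1/28232) = -29495/11823 - 3/7058 = -208211179/83446734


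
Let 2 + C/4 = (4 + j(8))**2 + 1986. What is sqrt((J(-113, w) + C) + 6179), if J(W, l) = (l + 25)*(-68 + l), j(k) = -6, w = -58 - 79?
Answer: sqrt(37091) ≈ 192.59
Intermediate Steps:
w = -137
J(W, l) = (-68 + l)*(25 + l) (J(W, l) = (25 + l)*(-68 + l) = (-68 + l)*(25 + l))
C = 7952 (C = -8 + 4*((4 - 6)**2 + 1986) = -8 + 4*((-2)**2 + 1986) = -8 + 4*(4 + 1986) = -8 + 4*1990 = -8 + 7960 = 7952)
sqrt((J(-113, w) + C) + 6179) = sqrt(((-1700 + (-137)**2 - 43*(-137)) + 7952) + 6179) = sqrt(((-1700 + 18769 + 5891) + 7952) + 6179) = sqrt((22960 + 7952) + 6179) = sqrt(30912 + 6179) = sqrt(37091)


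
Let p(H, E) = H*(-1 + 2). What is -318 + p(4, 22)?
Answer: -314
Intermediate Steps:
p(H, E) = H (p(H, E) = H*1 = H)
-318 + p(4, 22) = -318 + 4 = -314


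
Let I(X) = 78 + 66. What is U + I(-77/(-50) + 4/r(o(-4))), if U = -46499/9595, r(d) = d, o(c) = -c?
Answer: 1335181/9595 ≈ 139.15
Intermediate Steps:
I(X) = 144
U = -46499/9595 (U = -46499*1/9595 = -46499/9595 ≈ -4.8462)
U + I(-77/(-50) + 4/r(o(-4))) = -46499/9595 + 144 = 1335181/9595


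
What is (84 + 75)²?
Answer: 25281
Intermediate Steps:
(84 + 75)² = 159² = 25281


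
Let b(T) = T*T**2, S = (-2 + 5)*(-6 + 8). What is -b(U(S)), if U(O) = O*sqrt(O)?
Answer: -1296*sqrt(6) ≈ -3174.5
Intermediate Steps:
S = 6 (S = 3*2 = 6)
U(O) = O**(3/2)
b(T) = T**3
-b(U(S)) = -(6**(3/2))**3 = -(6*sqrt(6))**3 = -1296*sqrt(6)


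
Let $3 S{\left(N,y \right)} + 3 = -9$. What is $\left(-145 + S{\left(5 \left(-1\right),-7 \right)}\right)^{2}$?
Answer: $22201$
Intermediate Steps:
$S{\left(N,y \right)} = -4$ ($S{\left(N,y \right)} = -1 + \frac{1}{3} \left(-9\right) = -1 - 3 = -4$)
$\left(-145 + S{\left(5 \left(-1\right),-7 \right)}\right)^{2} = \left(-145 - 4\right)^{2} = \left(-149\right)^{2} = 22201$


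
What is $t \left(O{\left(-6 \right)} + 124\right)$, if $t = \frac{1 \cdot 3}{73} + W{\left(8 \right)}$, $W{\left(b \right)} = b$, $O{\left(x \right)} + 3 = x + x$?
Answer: $\frac{63983}{73} \approx 876.48$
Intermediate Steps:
$O{\left(x \right)} = -3 + 2 x$ ($O{\left(x \right)} = -3 + \left(x + x\right) = -3 + 2 x$)
$t = \frac{587}{73}$ ($t = \frac{1 \cdot 3}{73} + 8 = 3 \cdot \frac{1}{73} + 8 = \frac{3}{73} + 8 = \frac{587}{73} \approx 8.0411$)
$t \left(O{\left(-6 \right)} + 124\right) = \frac{587 \left(\left(-3 + 2 \left(-6\right)\right) + 124\right)}{73} = \frac{587 \left(\left(-3 - 12\right) + 124\right)}{73} = \frac{587 \left(-15 + 124\right)}{73} = \frac{587}{73} \cdot 109 = \frac{63983}{73}$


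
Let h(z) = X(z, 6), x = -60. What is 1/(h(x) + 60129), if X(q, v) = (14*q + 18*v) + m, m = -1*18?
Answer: 1/59379 ≈ 1.6841e-5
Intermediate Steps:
m = -18
X(q, v) = -18 + 14*q + 18*v (X(q, v) = (14*q + 18*v) - 18 = -18 + 14*q + 18*v)
h(z) = 90 + 14*z (h(z) = -18 + 14*z + 18*6 = -18 + 14*z + 108 = 90 + 14*z)
1/(h(x) + 60129) = 1/((90 + 14*(-60)) + 60129) = 1/((90 - 840) + 60129) = 1/(-750 + 60129) = 1/59379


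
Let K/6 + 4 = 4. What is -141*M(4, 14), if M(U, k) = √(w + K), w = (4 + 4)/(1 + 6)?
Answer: -282*√14/7 ≈ -150.74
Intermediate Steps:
K = 0 (K = -24 + 6*4 = -24 + 24 = 0)
w = 8/7 ≈ 1.1429
M(U, k) = 2*√14/7 (M(U, k) = √(8/7 + 0) = √(8/7) = 2*√14/7)
-141*M(4, 14) = -282*√14/7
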